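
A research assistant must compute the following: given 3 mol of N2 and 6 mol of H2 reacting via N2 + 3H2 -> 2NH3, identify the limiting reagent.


Mole ratio available / coefficient:
  N2: 3/1 = 3.000
  H2: 6/3 = 2.000
Smaller ratio is limiting.

H2


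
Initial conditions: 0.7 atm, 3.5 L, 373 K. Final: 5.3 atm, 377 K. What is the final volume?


P1V1/T1 = P2V2/T2
V2 = P1V1T2/(T1P2)
= 0.7×3.5×377/(373×5.3)
= 0.467 L

0.467 L


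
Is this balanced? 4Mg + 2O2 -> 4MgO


Equation: 4Mg + 2O2 -> 4MgO
Check atoms: Mg: 4=4, O: 4=4
Balanced

Yes, balanced


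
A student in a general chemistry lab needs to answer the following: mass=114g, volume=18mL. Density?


ρ = mass/volume
= 114/18
= 6.333 g/mL

6.333 g/mL


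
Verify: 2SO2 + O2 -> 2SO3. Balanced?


Equation: 2SO2 + O2 -> 2SO3
Check atoms: O: 6=6, S: 2=2
Balanced

Yes, balanced


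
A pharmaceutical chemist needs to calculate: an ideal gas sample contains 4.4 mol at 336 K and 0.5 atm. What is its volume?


PV = nRT  (R = 0.08206 L·atm/(mol·K))
V = nRT/P = 4.4×0.08206×336/0.5
= 242.635 L

242.635 L


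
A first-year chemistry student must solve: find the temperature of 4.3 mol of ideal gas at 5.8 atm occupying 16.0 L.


PV = nRT  (R = 0.08206 L·atm/(mol·K))
T = PV/(nR) = 5.8×16.0/(4.3×0.08206)
= 92.80/0.352858
= 263.00 K

263.00 K


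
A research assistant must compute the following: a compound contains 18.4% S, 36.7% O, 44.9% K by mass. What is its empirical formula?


Assume 100 g sample. Moles of each element:
  S: 18.4/32.07 = 0.574 mol
  O: 36.7/16.0 = 2.294 mol
  K: 44.9/39.1 = 1.148 mol
Divide by smallest (0.574):
  S: 0.574/0.574 = 1.0
  O: 2.294/0.574 = 4.0
  K: 1.148/0.574 = 2.0
Empirical formula: K2SO4

K2SO4


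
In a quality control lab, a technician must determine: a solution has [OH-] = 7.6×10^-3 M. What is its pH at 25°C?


pOH = -log10([OH-]) = -log10(7.6×10^-3)
= 3 - log10(7.6) = 2.12
pH = 14 - pOH = 14 - 2.12 = 11.88

11.88


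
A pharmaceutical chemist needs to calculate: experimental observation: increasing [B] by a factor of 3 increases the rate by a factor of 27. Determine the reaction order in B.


rate ∝ [B]^n
3^n = 27 → n = 3
Order in B: 3

3


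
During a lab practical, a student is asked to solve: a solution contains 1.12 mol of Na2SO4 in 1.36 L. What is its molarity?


M = n/V = 1.12/1.36 = 0.824 mol/L

0.824 M


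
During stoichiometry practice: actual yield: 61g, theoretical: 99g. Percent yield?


% yield = actual/theoretical × 100
= 61/99 × 100
= 61.62%

61.62%


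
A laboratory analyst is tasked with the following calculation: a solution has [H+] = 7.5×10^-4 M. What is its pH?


pH = -log10([H+]) = -log10(7.5×10^-4)
= 4 - log10(7.5)
= 4 - 0.88
= 3.12

3.12


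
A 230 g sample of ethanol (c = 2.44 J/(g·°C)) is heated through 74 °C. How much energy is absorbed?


q = mcΔT = 230 × 2.44 × 74
= 41528.80 J

41528.80 J


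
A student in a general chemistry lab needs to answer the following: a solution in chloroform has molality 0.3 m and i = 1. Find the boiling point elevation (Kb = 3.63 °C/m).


ΔTb = Kb × m × i
= 3.63 × 0.3 × 1
= 1.089 °C

1.089 °C


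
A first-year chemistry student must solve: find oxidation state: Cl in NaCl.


halide: -1
Oxidation number: -1

-1


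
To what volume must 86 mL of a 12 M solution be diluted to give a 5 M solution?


C1V1 = C2V2
12 × 86 = 5 × V2
V2 = 1032/5 = 206.4 mL

206.4 mL


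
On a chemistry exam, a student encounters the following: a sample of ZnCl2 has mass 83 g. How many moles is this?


M(ZnCl2) = 136.28 g/mol
n = mass/M = 83/136.28 = 0.609 mol

0.609 mol


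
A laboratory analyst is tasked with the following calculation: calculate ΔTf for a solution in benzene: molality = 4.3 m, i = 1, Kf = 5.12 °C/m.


ΔTf = Kf × m × i
= 5.12 × 4.3 × 1
= 22.016 °C

22.016 °C


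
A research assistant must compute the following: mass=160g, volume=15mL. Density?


ρ = mass/volume
= 160/15
= 10.667 g/mL

10.667 g/mL


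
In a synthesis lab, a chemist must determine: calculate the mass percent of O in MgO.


M(MgO) = 1×24.31 + 1×16.0 = 40.31 g/mol
Mass of O = 1 × 16.0 = 16.00 g/mol
% O = 16.00/40.31 × 100 = 39.69%

39.69%


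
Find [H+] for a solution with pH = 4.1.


[H+] = 10^(-pH) = 10^(-4.1)
= 7.94×10^-5 M

7.94×10^-5 M


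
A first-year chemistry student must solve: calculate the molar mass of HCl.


M(HCl) = 1×1.008 + 1×35.45
= 1.01 + 35.45
= 36.46 g/mol

36.46 g/mol


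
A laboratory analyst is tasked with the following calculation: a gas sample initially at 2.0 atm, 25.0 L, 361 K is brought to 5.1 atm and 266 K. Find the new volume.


P1V1/T1 = P2V2/T2
V2 = P1V1T2/(T1P2)
= 2.0×25.0×266/(361×5.1)
= 7.224 L

7.224 L


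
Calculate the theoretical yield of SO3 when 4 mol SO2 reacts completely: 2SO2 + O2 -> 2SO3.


Mole ratio SO3:SO2 = 2:2
n(SO3) = 4 × 2/2 = 4.000 mol
mass = 4.000 × 80.07 = 320.28 g

320.28 g


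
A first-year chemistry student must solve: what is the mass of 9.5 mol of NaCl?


M(NaCl) = 58.44 g/mol
mass = n × M = 9.5 × 58.44 = 555.18 g

555.18 g


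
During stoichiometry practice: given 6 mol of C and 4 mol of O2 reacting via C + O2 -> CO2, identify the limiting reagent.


Mole ratio available / coefficient:
  C: 6/1 = 6.000
  O2: 4/1 = 4.000
Smaller ratio is limiting.

O2


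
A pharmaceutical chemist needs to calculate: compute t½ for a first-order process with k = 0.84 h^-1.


t½ = ln2/k = 0.693147/(0.84 h^-1)
= 0.8252 h

0.8252 h


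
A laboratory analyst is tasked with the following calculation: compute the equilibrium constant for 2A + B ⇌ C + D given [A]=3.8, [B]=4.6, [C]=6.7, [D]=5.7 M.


Kc = [C][D]/([A]^2[B])
= (6.7^1 × 5.7^1)/(3.8^2 × 4.6^1)
= 38.19/66.424
= 0.5749

0.5749


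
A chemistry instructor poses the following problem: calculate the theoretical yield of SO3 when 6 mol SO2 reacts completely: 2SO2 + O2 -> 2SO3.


Mole ratio SO3:SO2 = 2:2
n(SO3) = 6 × 2/2 = 6.000 mol
mass = 6.000 × 80.07 = 480.42 g

480.42 g


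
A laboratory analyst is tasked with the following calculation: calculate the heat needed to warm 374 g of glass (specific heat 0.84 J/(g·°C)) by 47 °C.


q = mcΔT = 374 × 0.84 × 47
= 14765.52 J

14765.52 J


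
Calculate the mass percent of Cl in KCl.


M(KCl) = 1×39.1 + 1×35.45 = 74.55 g/mol
Mass of Cl = 1 × 35.45 = 35.45 g/mol
% Cl = 35.45/74.55 × 100 = 47.55%

47.55%


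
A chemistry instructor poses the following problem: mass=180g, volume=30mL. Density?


ρ = mass/volume
= 180/30
= 6.0 g/mL

6.0 g/mL


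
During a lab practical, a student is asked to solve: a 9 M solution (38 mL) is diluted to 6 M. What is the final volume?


C1V1 = C2V2
9 × 38 = 6 × V2
V2 = 342/6 = 57.0 mL

57.0 mL


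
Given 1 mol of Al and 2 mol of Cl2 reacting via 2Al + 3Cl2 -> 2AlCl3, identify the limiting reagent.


Mole ratio available / coefficient:
  Al: 1/2 = 0.500
  Cl2: 2/3 = 0.667
Smaller ratio is limiting.

Al


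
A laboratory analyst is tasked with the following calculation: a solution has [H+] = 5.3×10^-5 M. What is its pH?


pH = -log10([H+]) = -log10(5.3×10^-5)
= 5 - log10(5.3)
= 5 - 0.72
= 4.28

4.28


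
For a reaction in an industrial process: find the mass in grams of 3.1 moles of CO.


M(CO) = 28.01 g/mol
mass = n × M = 3.1 × 28.01 = 86.83 g

86.83 g


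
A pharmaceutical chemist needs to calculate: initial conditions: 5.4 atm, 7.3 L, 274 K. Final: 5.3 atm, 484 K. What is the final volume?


P1V1/T1 = P2V2/T2
V2 = P1V1T2/(T1P2)
= 5.4×7.3×484/(274×5.3)
= 13.138 L

13.138 L


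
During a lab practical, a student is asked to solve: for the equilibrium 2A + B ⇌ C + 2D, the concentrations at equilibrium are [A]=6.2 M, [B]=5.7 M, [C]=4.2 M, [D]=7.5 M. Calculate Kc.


Kc = [C][D]^2/([A]^2[B])
= (4.2^1 × 7.5^2)/(6.2^2 × 5.7^1)
= 236.25/219.108
= 1.078

1.078


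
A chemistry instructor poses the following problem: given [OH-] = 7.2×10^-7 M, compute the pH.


pOH = -log10([OH-]) = -log10(7.2×10^-7)
= 7 - log10(7.2) = 6.14
pH = 14 - pOH = 14 - 6.14 = 7.86

7.86


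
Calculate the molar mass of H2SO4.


M(H2SO4) = 2×1.008 + 1×32.07 + 4×16.0
= 2.02 + 32.07 + 64.0
= 98.09 g/mol

98.09 g/mol


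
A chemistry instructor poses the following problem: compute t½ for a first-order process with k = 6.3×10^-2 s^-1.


t½ = ln2/k = 0.693147/(6.3×10^-2 s^-1)
= 11.00 s

11.00 s


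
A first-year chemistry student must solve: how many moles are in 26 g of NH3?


M(NH3) = 17.03 g/mol
n = mass/M = 26/17.03 = 1.5267 mol

1.5267 mol


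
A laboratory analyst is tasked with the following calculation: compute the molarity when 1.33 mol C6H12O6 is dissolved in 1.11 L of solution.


M = n/V = 1.33/1.11 = 1.198 mol/L

1.198 M


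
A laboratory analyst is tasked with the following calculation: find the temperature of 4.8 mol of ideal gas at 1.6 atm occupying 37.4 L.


PV = nRT  (R = 0.08206 L·atm/(mol·K))
T = PV/(nR) = 1.6×37.4/(4.8×0.08206)
= 59.84/0.393888
= 151.92 K

151.92 K


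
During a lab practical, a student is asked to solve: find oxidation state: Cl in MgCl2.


halide: -1
Oxidation number: -1

-1


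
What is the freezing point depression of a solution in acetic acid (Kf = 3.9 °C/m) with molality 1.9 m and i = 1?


ΔTf = Kf × m × i
= 3.9 × 1.9 × 1
= 7.41 °C

7.41 °C


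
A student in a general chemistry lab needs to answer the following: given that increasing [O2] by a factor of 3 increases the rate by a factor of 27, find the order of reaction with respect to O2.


rate ∝ [O2]^n
3^n = 27 → n = 3
Order in O2: 3

3


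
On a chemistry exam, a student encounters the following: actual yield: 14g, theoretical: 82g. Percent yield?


% yield = actual/theoretical × 100
= 14/82 × 100
= 17.07%

17.07%


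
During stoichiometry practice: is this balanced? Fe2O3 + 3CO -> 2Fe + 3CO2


Equation: Fe2O3 + 3CO -> 2Fe + 3CO2
Check atoms: C: 3=3, Fe: 2=2, O: 6=6
Balanced

Yes, balanced


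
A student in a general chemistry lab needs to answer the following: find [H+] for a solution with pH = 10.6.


[H+] = 10^(-pH) = 10^(-10.6)
= 2.51×10^-11 M

2.51×10^-11 M


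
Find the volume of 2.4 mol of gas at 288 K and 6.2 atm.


PV = nRT  (R = 0.08206 L·atm/(mol·K))
V = nRT/P = 2.4×0.08206×288/6.2
= 9.148 L

9.148 L


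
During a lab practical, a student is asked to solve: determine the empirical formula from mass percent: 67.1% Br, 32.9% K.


Assume 100 g sample. Moles of each element:
  Br: 67.1/79.9 = 0.84 mol
  K: 32.9/39.1 = 0.841 mol
Divide by smallest (0.84):
  Br: 0.84/0.84 = 1.0
  K: 0.841/0.84 = 1.0
Empirical formula: KBr

KBr


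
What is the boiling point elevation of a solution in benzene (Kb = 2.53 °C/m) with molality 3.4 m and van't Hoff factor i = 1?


ΔTb = Kb × m × i
= 2.53 × 3.4 × 1
= 8.602 °C

8.602 °C


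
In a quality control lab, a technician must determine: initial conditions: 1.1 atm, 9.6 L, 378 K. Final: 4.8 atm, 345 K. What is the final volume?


P1V1/T1 = P2V2/T2
V2 = P1V1T2/(T1P2)
= 1.1×9.6×345/(378×4.8)
= 2.008 L

2.008 L


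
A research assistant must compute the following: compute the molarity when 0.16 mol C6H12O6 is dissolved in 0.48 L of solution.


M = n/V = 0.16/0.48 = 0.333 mol/L

0.333 M


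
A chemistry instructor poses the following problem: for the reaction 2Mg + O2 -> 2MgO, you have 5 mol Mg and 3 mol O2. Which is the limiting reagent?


Mole ratio available / coefficient:
  Mg: 5/2 = 2.500
  O2: 3/1 = 3.000
Smaller ratio is limiting.

Mg


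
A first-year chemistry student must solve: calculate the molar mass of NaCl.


M(NaCl) = 1×22.99 + 1×35.45
= 22.99 + 35.45
= 58.44 g/mol

58.44 g/mol


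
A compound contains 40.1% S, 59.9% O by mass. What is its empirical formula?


Assume 100 g sample. Moles of each element:
  S: 40.1/32.07 = 1.25 mol
  O: 59.9/16.0 = 3.744 mol
Divide by smallest (1.25):
  S: 1.25/1.25 = 1.0
  O: 3.744/1.25 = 3.0
Empirical formula: SO3

SO3


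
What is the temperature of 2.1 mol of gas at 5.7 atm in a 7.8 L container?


PV = nRT  (R = 0.08206 L·atm/(mol·K))
T = PV/(nR) = 5.7×7.8/(2.1×0.08206)
= 44.46/0.172326
= 258.00 K

258.00 K


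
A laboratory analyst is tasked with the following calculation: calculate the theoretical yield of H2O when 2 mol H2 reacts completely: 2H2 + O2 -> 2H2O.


Mole ratio H2O:H2 = 2:2
n(H2O) = 2 × 2/2 = 2.000 mol
mass = 2.000 × 18.02 = 36.04 g

36.04 g


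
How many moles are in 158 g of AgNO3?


M(AgNO3) = 169.88 g/mol
n = mass/M = 158/169.88 = 0.9301 mol

0.9301 mol


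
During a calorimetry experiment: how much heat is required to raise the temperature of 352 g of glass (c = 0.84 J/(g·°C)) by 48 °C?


q = mcΔT = 352 × 0.84 × 48
= 14192.64 J

14192.64 J


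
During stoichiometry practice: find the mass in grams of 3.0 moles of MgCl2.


M(MgCl2) = 95.21 g/mol
mass = n × M = 3.0 × 95.21 = 285.63 g

285.63 g


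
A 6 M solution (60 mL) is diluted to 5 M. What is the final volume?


C1V1 = C2V2
6 × 60 = 5 × V2
V2 = 360/5 = 72.0 mL

72.0 mL


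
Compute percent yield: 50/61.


% yield = actual/theoretical × 100
= 50/61 × 100
= 81.97%

81.97%


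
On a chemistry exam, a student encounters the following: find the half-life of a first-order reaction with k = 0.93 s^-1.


t½ = ln2/k = 0.693147/(0.93 s^-1)
= 0.7453 s

0.7453 s


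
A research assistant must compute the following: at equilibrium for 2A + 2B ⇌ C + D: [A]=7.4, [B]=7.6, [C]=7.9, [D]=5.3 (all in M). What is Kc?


Kc = [C][D]/([A]^2[B]^2)
= (7.9^1 × 5.3^1)/(7.4^2 × 7.6^2)
= 41.87/3162.9376
= 0.01324

0.01324


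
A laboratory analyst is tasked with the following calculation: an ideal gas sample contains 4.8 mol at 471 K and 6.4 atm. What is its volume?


PV = nRT  (R = 0.08206 L·atm/(mol·K))
V = nRT/P = 4.8×0.08206×471/6.4
= 28.988 L

28.988 L


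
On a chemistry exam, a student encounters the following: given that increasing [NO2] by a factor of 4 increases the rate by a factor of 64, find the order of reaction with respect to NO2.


rate ∝ [NO2]^n
4^n = 64 → n = 3
Order in NO2: 3

3


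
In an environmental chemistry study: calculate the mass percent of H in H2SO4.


M(H2SO4) = 2×1.008 + 1×32.07 + 4×16.0 = 98.086 g/mol
Mass of H = 2 × 1.008 = 2.016 g/mol
% H = 2.016/98.086 × 100 = 2.06%

2.06%


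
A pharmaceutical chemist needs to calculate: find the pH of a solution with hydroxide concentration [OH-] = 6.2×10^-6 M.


pOH = -log10([OH-]) = -log10(6.2×10^-6)
= 6 - log10(6.2) = 5.21
pH = 14 - pOH = 14 - 5.21 = 8.79

8.79


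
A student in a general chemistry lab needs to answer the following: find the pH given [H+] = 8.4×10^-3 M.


pH = -log10([H+]) = -log10(8.4×10^-3)
= 3 - log10(8.4)
= 3 - 0.92
= 2.08

2.08


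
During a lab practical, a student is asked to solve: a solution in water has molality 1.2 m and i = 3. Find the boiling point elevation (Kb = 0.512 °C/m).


ΔTb = Kb × m × i
= 0.512 × 1.2 × 3
= 1.8432 °C

1.8432 °C


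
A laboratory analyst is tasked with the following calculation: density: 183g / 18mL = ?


ρ = mass/volume
= 183/18
= 10.167 g/mL

10.167 g/mL


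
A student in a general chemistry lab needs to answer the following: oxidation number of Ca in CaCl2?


Group 2 metal: +2
Oxidation number: +2

+2


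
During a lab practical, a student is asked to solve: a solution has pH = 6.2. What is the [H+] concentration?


[H+] = 10^(-pH) = 10^(-6.2)
= 6.31×10^-7 M

6.31×10^-7 M


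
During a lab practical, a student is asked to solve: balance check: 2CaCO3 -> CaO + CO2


Equation: 2CaCO3 -> CaO + CO2
Check atoms: C: 2≠1, Ca: 2≠1, O: 6≠3
Not balanced

No, not balanced


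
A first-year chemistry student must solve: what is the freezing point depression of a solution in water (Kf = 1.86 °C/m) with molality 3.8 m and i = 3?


ΔTf = Kf × m × i
= 1.86 × 3.8 × 3
= 21.204 °C

21.204 °C


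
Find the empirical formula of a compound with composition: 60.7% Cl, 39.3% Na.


Assume 100 g sample. Moles of each element:
  Cl: 60.7/35.45 = 1.712 mol
  Na: 39.3/22.99 = 1.709 mol
Divide by smallest (1.709):
  Cl: 1.712/1.709 = 1.0
  Na: 1.709/1.709 = 1.0
Empirical formula: NaCl

NaCl


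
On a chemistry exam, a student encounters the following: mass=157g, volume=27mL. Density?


ρ = mass/volume
= 157/27
= 5.815 g/mL

5.815 g/mL


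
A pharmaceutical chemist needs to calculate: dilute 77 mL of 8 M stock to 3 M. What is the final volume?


C1V1 = C2V2
8 × 77 = 3 × V2
V2 = 616/3 = 205.33 mL

205.33 mL


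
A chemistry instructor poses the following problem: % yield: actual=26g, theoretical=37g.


% yield = actual/theoretical × 100
= 26/37 × 100
= 70.27%

70.27%


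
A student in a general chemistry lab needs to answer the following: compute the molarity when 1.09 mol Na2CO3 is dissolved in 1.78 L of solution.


M = n/V = 1.09/1.78 = 0.612 mol/L

0.612 M


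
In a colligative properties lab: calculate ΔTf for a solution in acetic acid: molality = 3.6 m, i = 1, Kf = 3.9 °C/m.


ΔTf = Kf × m × i
= 3.9 × 3.6 × 1
= 14.04 °C

14.04 °C


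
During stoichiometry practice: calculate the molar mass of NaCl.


M(NaCl) = 1×22.99 + 1×35.45
= 22.99 + 35.45
= 58.44 g/mol

58.44 g/mol


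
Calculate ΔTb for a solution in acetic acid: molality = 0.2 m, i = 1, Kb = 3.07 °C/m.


ΔTb = Kb × m × i
= 3.07 × 0.2 × 1
= 0.614 °C

0.614 °C


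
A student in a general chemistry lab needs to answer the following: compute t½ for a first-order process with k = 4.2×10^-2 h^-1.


t½ = ln2/k = 0.693147/(4.2×10^-2 h^-1)
= 16.50 h

16.50 h


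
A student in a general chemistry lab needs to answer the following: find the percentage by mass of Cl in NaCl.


M(NaCl) = 1×22.99 + 1×35.45 = 58.44 g/mol
Mass of Cl = 1 × 35.45 = 35.45 g/mol
% Cl = 35.45/58.44 × 100 = 60.66%

60.66%


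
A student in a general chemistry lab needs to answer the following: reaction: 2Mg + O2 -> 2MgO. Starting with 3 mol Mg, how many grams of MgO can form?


Mole ratio MgO:Mg = 2:2
n(MgO) = 3 × 2/2 = 3.000 mol
mass = 3.000 × 40.31 = 120.93 g

120.93 g


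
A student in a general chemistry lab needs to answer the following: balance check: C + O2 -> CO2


Equation: C + O2 -> CO2
Check atoms: C: 1=1, O: 2=2
Balanced

Yes, balanced


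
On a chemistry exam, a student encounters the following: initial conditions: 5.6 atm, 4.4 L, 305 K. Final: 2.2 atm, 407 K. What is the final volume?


P1V1/T1 = P2V2/T2
V2 = P1V1T2/(T1P2)
= 5.6×4.4×407/(305×2.2)
= 14.946 L

14.946 L


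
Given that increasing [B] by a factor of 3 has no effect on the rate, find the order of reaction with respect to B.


rate ∝ [B]^n
rate ∝ [B]^0
Order in B: 0

0


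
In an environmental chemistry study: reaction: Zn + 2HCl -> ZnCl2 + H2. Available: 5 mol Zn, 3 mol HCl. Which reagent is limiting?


Mole ratio available / coefficient:
  Zn: 5/1 = 5.000
  HCl: 3/2 = 1.500
Smaller ratio is limiting.

HCl


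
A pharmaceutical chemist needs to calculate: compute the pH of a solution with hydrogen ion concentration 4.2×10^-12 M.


pH = -log10([H+]) = -log10(4.2×10^-12)
= 12 - log10(4.2)
= 12 - 0.62
= 11.38

11.38


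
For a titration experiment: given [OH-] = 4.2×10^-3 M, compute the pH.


pOH = -log10([OH-]) = -log10(4.2×10^-3)
= 3 - log10(4.2) = 2.38
pH = 14 - pOH = 14 - 2.38 = 11.62

11.62


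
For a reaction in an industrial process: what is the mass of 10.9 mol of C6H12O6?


M(C6H12O6) = 180.16 g/mol
mass = n × M = 10.9 × 180.16 = 1963.74 g

1963.74 g


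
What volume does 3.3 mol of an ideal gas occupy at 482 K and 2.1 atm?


PV = nRT  (R = 0.08206 L·atm/(mol·K))
V = nRT/P = 3.3×0.08206×482/2.1
= 62.155 L

62.155 L


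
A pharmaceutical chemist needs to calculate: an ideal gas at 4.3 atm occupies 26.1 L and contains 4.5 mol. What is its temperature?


PV = nRT  (R = 0.08206 L·atm/(mol·K))
T = PV/(nR) = 4.3×26.1/(4.5×0.08206)
= 112.23/0.369270
= 303.92 K

303.92 K


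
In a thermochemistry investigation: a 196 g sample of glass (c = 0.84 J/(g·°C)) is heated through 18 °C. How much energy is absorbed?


q = mcΔT = 196 × 0.84 × 18
= 2963.52 J

2963.52 J


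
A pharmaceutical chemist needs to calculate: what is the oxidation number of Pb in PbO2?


x + 2(-2) = 0, so x = +4
Oxidation number: +4

+4


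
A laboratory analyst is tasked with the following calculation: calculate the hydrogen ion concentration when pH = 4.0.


[H+] = 10^(-pH) = 10^(-4.0)
= 1.0×10^-4 M

1.0×10^-4 M


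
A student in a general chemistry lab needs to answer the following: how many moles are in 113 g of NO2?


M(NO2) = 46.01 g/mol
n = mass/M = 113/46.01 = 2.456 mol

2.456 mol


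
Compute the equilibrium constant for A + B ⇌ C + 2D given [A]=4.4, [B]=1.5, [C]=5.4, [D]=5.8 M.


Kc = [C][D]^2/([A][B])
= (5.4^1 × 5.8^2)/(4.4^1 × 1.5^1)
= 181.656/6.6
= 27.52

27.52


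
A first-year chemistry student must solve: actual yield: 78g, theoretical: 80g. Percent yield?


% yield = actual/theoretical × 100
= 78/80 × 100
= 97.5%

97.5%


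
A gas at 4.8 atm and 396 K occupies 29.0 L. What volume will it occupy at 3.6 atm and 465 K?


P1V1/T1 = P2V2/T2
V2 = P1V1T2/(T1P2)
= 4.8×29.0×465/(396×3.6)
= 45.404 L

45.404 L


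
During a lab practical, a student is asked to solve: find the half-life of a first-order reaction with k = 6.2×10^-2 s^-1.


t½ = ln2/k = 0.693147/(6.2×10^-2 s^-1)
= 11.18 s

11.18 s


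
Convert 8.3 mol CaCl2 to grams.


M(CaCl2) = 110.98 g/mol
mass = n × M = 8.3 × 110.98 = 921.13 g

921.13 g


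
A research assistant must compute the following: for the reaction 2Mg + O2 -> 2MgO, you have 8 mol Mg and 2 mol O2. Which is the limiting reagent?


Mole ratio available / coefficient:
  Mg: 8/2 = 4.000
  O2: 2/1 = 2.000
Smaller ratio is limiting.

O2


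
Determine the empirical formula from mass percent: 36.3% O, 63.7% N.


Assume 100 g sample. Moles of each element:
  O: 36.3/16.0 = 2.269 mol
  N: 63.7/14.01 = 4.547 mol
Divide by smallest (2.269):
  O: 2.269/2.269 = 1.0
  N: 4.547/2.269 = 2.0
Empirical formula: N2O

N2O


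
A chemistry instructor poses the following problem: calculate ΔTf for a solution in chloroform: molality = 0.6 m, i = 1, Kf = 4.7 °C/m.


ΔTf = Kf × m × i
= 4.7 × 0.6 × 1
= 2.82 °C

2.82 °C


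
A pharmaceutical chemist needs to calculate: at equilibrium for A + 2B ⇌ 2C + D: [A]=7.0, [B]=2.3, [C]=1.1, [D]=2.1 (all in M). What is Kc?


Kc = [C]^2[D]/([A][B]^2)
= (1.1^2 × 2.1^1)/(7.0^1 × 2.3^2)
= 2.541/37.03
= 0.06862

0.06862


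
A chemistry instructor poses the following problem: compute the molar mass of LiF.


M(LiF) = 1×6.94 + 1×19.0
= 6.94 + 19.0
= 25.94 g/mol

25.94 g/mol


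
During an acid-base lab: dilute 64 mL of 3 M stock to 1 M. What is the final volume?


C1V1 = C2V2
3 × 64 = 1 × V2
V2 = 192/1 = 192.0 mL

192.0 mL


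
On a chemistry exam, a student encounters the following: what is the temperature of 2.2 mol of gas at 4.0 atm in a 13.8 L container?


PV = nRT  (R = 0.08206 L·atm/(mol·K))
T = PV/(nR) = 4.0×13.8/(2.2×0.08206)
= 55.20/0.180532
= 305.76 K

305.76 K


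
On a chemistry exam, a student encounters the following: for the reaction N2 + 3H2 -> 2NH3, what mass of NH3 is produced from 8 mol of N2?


Mole ratio NH3:N2 = 2:1
n(NH3) = 8 × 2/1 = 16.000 mol
mass = 16.000 × 17.03 = 272.48 g

272.48 g


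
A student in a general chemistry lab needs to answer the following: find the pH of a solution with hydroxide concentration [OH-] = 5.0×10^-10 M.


pOH = -log10([OH-]) = -log10(5.0×10^-10)
= 10 - log10(5.0) = 9.3
pH = 14 - pOH = 14 - 9.3 = 4.7

4.7


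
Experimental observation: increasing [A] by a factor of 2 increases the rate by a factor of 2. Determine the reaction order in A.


rate ∝ [A]^n
2^n = 2 → n = 1
Order in A: 1

1


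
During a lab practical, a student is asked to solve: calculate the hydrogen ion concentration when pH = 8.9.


[H+] = 10^(-pH) = 10^(-8.9)
= 1.26×10^-9 M

1.26×10^-9 M


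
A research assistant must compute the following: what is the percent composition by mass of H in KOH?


M(KOH) = 1×39.1 + 1×16.0 + 1×1.008 = 56.108 g/mol
Mass of H = 1 × 1.008 = 1.008 g/mol
% H = 1.008/56.108 × 100 = 1.80%

1.80%


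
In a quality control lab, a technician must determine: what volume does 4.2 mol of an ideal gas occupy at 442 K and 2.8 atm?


PV = nRT  (R = 0.08206 L·atm/(mol·K))
V = nRT/P = 4.2×0.08206×442/2.8
= 54.406 L

54.406 L


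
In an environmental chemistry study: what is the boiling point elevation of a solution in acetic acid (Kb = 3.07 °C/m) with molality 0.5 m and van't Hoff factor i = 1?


ΔTb = Kb × m × i
= 3.07 × 0.5 × 1
= 1.535 °C

1.535 °C


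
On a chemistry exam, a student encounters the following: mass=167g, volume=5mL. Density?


ρ = mass/volume
= 167/5
= 33.4 g/mL

33.4 g/mL


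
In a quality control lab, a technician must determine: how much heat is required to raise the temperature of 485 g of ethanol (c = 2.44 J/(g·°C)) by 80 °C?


q = mcΔT = 485 × 2.44 × 80
= 94672.00 J

94672.00 J


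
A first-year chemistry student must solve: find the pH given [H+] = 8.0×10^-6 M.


pH = -log10([H+]) = -log10(8.0×10^-6)
= 6 - log10(8.0)
= 6 - 0.9
= 5.1

5.1


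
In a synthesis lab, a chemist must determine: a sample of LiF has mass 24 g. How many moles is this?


M(LiF) = 25.94 g/mol
n = mass/M = 24/25.94 = 0.9252 mol

0.9252 mol


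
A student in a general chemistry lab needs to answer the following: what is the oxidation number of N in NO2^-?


x + 2(-2) = -1, so x = +3
Oxidation number: +3

+3


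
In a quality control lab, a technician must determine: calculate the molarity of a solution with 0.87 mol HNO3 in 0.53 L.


M = n/V = 0.87/0.53 = 1.642 mol/L

1.642 M


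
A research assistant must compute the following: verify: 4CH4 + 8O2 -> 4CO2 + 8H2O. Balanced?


Equation: 4CH4 + 8O2 -> 4CO2 + 8H2O
Check atoms: C: 4=4, H: 16=16, O: 16=16
Balanced

Yes, balanced


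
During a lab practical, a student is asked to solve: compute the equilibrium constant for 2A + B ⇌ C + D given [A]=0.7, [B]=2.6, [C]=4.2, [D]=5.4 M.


Kc = [C][D]/([A]^2[B])
= (4.2^1 × 5.4^1)/(0.7^2 × 2.6^1)
= 22.68/1.274
= 17.80

17.80


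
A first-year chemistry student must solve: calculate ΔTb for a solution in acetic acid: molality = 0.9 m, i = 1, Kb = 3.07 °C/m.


ΔTb = Kb × m × i
= 3.07 × 0.9 × 1
= 2.763 °C

2.763 °C


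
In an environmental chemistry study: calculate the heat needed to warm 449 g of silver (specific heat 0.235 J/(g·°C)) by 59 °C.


q = mcΔT = 449 × 0.235 × 59
= 6225.39 J

6225.39 J


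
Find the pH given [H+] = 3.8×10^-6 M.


pH = -log10([H+]) = -log10(3.8×10^-6)
= 6 - log10(3.8)
= 6 - 0.58
= 5.42

5.42


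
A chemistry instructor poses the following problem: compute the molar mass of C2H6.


M(C2H6) = 2×12.01 + 6×1.008
= 24.02 + 6.05
= 30.07 g/mol

30.07 g/mol


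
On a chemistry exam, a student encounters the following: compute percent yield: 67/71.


% yield = actual/theoretical × 100
= 67/71 × 100
= 94.37%

94.37%


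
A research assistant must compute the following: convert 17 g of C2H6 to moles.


M(C2H6) = 30.07 g/mol
n = mass/M = 17/30.07 = 0.5653 mol

0.5653 mol


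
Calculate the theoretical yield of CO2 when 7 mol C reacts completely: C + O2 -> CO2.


Mole ratio CO2:C = 1:1
n(CO2) = 7 × 1/1 = 7.000 mol
mass = 7.000 × 44.01 = 308.07 g

308.07 g


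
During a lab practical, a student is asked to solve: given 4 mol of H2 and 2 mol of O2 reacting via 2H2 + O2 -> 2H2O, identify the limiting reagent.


Mole ratio available / coefficient:
  H2: 4/2 = 2.000
  O2: 2/1 = 2.000
Smaller ratio is limiting.

neither (stoichiometric); H2 and O2 are fully consumed


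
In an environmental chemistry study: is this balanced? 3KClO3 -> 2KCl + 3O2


Equation: 3KClO3 -> 2KCl + 3O2
Check atoms: Cl: 3≠2, K: 3≠2, O: 9≠6
Not balanced

No, not balanced


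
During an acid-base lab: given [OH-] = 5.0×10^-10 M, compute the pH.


pOH = -log10([OH-]) = -log10(5.0×10^-10)
= 10 - log10(5.0) = 9.3
pH = 14 - pOH = 14 - 9.3 = 4.7

4.7


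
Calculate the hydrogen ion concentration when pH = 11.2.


[H+] = 10^(-pH) = 10^(-11.2)
= 6.31×10^-12 M

6.31×10^-12 M


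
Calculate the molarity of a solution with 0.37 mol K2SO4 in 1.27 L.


M = n/V = 0.37/1.27 = 0.291 mol/L

0.291 M


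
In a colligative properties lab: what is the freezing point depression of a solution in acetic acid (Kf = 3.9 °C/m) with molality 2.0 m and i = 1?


ΔTf = Kf × m × i
= 3.9 × 2.0 × 1
= 7.8 °C

7.8 °C


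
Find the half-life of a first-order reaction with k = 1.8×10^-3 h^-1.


t½ = ln2/k = 0.693147/(1.8×10^-3 h^-1)
= 385.1 h

385.1 h


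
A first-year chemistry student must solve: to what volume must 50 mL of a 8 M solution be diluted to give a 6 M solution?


C1V1 = C2V2
8 × 50 = 6 × V2
V2 = 400/6 = 66.67 mL

66.67 mL


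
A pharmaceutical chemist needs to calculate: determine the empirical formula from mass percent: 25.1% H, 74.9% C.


Assume 100 g sample. Moles of each element:
  H: 25.1/1.008 = 24.901 mol
  C: 74.9/12.01 = 6.236 mol
Divide by smallest (6.236):
  H: 24.901/6.236 = 3.99
  C: 6.236/6.236 = 1.0
Empirical formula: CH4

CH4


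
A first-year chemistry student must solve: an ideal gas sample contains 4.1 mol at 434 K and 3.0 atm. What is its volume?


PV = nRT  (R = 0.08206 L·atm/(mol·K))
V = nRT/P = 4.1×0.08206×434/3.0
= 48.673 L

48.673 L


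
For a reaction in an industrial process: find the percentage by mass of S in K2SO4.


M(K2SO4) = 2×39.1 + 1×32.07 + 4×16.0 = 174.27 g/mol
Mass of S = 1 × 32.07 = 32.07 g/mol
% S = 32.07/174.27 × 100 = 18.40%

18.40%


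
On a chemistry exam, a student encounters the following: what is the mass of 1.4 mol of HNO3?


M(HNO3) = 63.02 g/mol
mass = n × M = 1.4 × 63.02 = 88.23 g

88.23 g


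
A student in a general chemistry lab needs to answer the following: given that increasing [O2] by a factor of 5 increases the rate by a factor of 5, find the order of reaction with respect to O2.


rate ∝ [O2]^n
5^n = 5 → n = 1
Order in O2: 1

1


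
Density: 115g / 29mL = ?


ρ = mass/volume
= 115/29
= 3.966 g/mL

3.966 g/mL


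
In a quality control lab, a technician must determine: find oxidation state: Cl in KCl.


halide: -1
Oxidation number: -1

-1


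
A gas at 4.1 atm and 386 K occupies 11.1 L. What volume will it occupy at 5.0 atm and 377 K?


P1V1/T1 = P2V2/T2
V2 = P1V1T2/(T1P2)
= 4.1×11.1×377/(386×5.0)
= 8.89 L

8.89 L


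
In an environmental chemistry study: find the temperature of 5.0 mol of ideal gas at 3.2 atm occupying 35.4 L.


PV = nRT  (R = 0.08206 L·atm/(mol·K))
T = PV/(nR) = 3.2×35.4/(5.0×0.08206)
= 113.28/0.410300
= 276.09 K

276.09 K


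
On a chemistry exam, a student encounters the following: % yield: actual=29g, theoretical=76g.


% yield = actual/theoretical × 100
= 29/76 × 100
= 38.16%

38.16%


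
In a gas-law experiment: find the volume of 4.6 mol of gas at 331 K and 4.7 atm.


PV = nRT  (R = 0.08206 L·atm/(mol·K))
V = nRT/P = 4.6×0.08206×331/4.7
= 26.584 L

26.584 L


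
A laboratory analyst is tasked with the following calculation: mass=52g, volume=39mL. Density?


ρ = mass/volume
= 52/39
= 1.333 g/mL

1.333 g/mL


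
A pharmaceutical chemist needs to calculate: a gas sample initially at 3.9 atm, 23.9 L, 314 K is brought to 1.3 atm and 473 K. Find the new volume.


P1V1/T1 = P2V2/T2
V2 = P1V1T2/(T1P2)
= 3.9×23.9×473/(314×1.3)
= 108.007 L

108.007 L


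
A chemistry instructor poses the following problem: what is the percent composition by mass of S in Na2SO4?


M(Na2SO4) = 2×22.99 + 1×32.07 + 4×16.0 = 142.05 g/mol
Mass of S = 1 × 32.07 = 32.07 g/mol
% S = 32.07/142.05 × 100 = 22.58%

22.58%


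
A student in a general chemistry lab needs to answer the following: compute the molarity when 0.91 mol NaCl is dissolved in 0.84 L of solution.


M = n/V = 0.91/0.84 = 1.083 mol/L

1.083 M


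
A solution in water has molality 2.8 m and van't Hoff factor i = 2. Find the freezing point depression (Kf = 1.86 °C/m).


ΔTf = Kf × m × i
= 1.86 × 2.8 × 2
= 10.416 °C

10.416 °C


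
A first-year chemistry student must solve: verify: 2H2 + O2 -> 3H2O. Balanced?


Equation: 2H2 + O2 -> 3H2O
Check atoms: H: 4≠6, O: 2≠3
Not balanced

No, not balanced


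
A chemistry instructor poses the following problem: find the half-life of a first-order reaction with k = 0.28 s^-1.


t½ = ln2/k = 0.693147/(0.28 s^-1)
= 2.476 s

2.476 s


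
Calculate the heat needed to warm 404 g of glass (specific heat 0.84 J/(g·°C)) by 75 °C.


q = mcΔT = 404 × 0.84 × 75
= 25452.00 J

25452.00 J


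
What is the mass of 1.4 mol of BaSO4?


M(BaSO4) = 233.4 g/mol
mass = n × M = 1.4 × 233.4 = 326.76 g

326.76 g


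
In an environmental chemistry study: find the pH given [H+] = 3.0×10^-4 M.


pH = -log10([H+]) = -log10(3.0×10^-4)
= 4 - log10(3.0)
= 4 - 0.48
= 3.52

3.52


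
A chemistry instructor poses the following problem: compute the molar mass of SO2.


M(SO2) = 1×32.07 + 2×16.0
= 32.07 + 32.0
= 64.07 g/mol

64.07 g/mol


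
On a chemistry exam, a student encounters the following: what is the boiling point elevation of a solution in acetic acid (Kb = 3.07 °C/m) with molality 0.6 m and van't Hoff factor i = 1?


ΔTb = Kb × m × i
= 3.07 × 0.6 × 1
= 1.842 °C

1.842 °C


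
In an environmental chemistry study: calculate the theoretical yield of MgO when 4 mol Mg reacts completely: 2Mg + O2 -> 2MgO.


Mole ratio MgO:Mg = 2:2
n(MgO) = 4 × 2/2 = 4.000 mol
mass = 4.000 × 40.31 = 161.24 g

161.24 g


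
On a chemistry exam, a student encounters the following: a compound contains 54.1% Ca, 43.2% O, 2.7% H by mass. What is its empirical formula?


Assume 100 g sample. Moles of each element:
  Ca: 54.1/40.08 = 1.35 mol
  O: 43.2/16.0 = 2.7 mol
  H: 2.7/1.008 = 2.679 mol
Divide by smallest (1.35):
  Ca: 1.35/1.35 = 1.0
  O: 2.7/1.35 = 2.0
  H: 2.679/1.35 = 1.98
Empirical formula: CaO2H2

CaO2H2


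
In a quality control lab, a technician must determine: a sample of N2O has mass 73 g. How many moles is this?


M(N2O) = 44.02 g/mol
n = mass/M = 73/44.02 = 1.6583 mol

1.6583 mol


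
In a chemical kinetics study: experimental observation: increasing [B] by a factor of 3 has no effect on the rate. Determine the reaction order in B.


rate ∝ [B]^n
rate ∝ [B]^0
Order in B: 0

0


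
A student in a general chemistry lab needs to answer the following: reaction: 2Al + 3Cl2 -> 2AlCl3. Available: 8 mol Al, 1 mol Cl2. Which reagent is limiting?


Mole ratio available / coefficient:
  Al: 8/2 = 4.000
  Cl2: 1/3 = 0.333
Smaller ratio is limiting.

Cl2


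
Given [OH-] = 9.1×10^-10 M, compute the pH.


pOH = -log10([OH-]) = -log10(9.1×10^-10)
= 10 - log10(9.1) = 9.04
pH = 14 - pOH = 14 - 9.04 = 4.96

4.96


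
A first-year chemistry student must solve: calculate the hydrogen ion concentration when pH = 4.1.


[H+] = 10^(-pH) = 10^(-4.1)
= 7.94×10^-5 M

7.94×10^-5 M


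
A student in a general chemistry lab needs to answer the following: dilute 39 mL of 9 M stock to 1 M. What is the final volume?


C1V1 = C2V2
9 × 39 = 1 × V2
V2 = 351/1 = 351.0 mL

351.0 mL


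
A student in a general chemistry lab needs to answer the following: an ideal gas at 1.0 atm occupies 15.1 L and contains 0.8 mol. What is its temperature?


PV = nRT  (R = 0.08206 L·atm/(mol·K))
T = PV/(nR) = 1.0×15.1/(0.8×0.08206)
= 15.10/0.065648
= 230.01 K

230.01 K


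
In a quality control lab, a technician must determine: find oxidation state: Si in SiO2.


x + 2(-2) = 0, so x = +4
Oxidation number: +4

+4


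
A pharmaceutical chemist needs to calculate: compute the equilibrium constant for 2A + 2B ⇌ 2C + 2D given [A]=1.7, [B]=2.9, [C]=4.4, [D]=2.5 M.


Kc = [C]^2[D]^2/([A]^2[B]^2)
= (4.4^2 × 2.5^2)/(1.7^2 × 2.9^2)
= 121/24.3049
= 4.978

4.978


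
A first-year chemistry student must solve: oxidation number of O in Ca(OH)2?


O is usually -2
Oxidation number: -2

-2


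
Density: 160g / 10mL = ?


ρ = mass/volume
= 160/10
= 16.0 g/mL

16.0 g/mL


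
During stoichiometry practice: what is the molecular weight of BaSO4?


M(BaSO4) = 1×137.33 + 1×32.07 + 4×16.0
= 137.33 + 32.07 + 64.0
= 233.4 g/mol

233.4 g/mol


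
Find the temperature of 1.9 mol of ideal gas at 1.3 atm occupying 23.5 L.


PV = nRT  (R = 0.08206 L·atm/(mol·K))
T = PV/(nR) = 1.3×23.5/(1.9×0.08206)
= 30.55/0.155914
= 195.94 K

195.94 K


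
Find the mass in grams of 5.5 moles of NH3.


M(NH3) = 17.03 g/mol
mass = n × M = 5.5 × 17.03 = 93.67 g

93.67 g


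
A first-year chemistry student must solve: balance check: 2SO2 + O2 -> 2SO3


Equation: 2SO2 + O2 -> 2SO3
Check atoms: O: 6=6, S: 2=2
Balanced

Yes, balanced


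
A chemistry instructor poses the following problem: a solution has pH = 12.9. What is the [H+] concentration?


[H+] = 10^(-pH) = 10^(-12.9)
= 1.26×10^-13 M

1.26×10^-13 M


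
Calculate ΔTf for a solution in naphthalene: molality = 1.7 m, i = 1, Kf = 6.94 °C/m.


ΔTf = Kf × m × i
= 6.94 × 1.7 × 1
= 11.798 °C

11.798 °C


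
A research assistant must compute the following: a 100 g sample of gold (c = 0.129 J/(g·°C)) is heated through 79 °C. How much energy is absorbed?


q = mcΔT = 100 × 0.129 × 79
= 1019.10 J

1019.10 J


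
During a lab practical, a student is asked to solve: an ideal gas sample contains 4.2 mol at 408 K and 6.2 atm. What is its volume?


PV = nRT  (R = 0.08206 L·atm/(mol·K))
V = nRT/P = 4.2×0.08206×408/6.2
= 22.68 L

22.68 L


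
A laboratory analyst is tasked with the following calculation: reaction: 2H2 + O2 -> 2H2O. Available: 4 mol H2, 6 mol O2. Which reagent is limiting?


Mole ratio available / coefficient:
  H2: 4/2 = 2.000
  O2: 6/1 = 6.000
Smaller ratio is limiting.

H2


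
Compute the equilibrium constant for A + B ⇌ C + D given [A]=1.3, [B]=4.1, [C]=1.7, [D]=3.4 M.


Kc = [C][D]/([A][B])
= (1.7^1 × 3.4^1)/(1.3^1 × 4.1^1)
= 5.78/5.33
= 1.084

1.084


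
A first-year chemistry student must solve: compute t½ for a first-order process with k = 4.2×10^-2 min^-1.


t½ = ln2/k = 0.693147/(4.2×10^-2 min^-1)
= 16.50 min

16.50 min


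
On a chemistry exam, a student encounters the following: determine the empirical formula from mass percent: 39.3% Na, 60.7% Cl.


Assume 100 g sample. Moles of each element:
  Na: 39.3/22.99 = 1.709 mol
  Cl: 60.7/35.45 = 1.712 mol
Divide by smallest (1.709):
  Na: 1.709/1.709 = 1.0
  Cl: 1.712/1.709 = 1.0
Empirical formula: NaCl

NaCl


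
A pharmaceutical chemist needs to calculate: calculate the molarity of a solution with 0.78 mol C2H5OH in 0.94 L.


M = n/V = 0.78/0.94 = 0.830 mol/L

0.830 M


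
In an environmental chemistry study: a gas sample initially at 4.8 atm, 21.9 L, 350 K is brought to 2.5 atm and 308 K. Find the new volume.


P1V1/T1 = P2V2/T2
V2 = P1V1T2/(T1P2)
= 4.8×21.9×308/(350×2.5)
= 37.002 L

37.002 L


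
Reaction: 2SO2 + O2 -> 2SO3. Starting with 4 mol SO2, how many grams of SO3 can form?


Mole ratio SO3:SO2 = 2:2
n(SO3) = 4 × 2/2 = 4.000 mol
mass = 4.000 × 80.07 = 320.28 g

320.28 g
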